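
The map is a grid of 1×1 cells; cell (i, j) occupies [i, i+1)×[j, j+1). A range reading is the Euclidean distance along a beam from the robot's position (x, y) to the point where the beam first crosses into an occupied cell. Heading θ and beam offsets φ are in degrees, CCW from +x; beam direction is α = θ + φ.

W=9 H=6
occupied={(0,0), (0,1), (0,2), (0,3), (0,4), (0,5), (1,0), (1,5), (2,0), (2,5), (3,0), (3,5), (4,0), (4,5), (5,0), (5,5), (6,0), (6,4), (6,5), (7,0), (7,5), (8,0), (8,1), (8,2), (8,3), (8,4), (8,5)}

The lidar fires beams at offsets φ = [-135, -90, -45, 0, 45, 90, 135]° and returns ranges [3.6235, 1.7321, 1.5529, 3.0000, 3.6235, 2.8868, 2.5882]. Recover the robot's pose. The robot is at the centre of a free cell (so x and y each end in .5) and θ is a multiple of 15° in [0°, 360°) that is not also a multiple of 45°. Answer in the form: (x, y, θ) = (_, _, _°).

Enumerate (i+0.5, j+0.5, θ) over the 27 free cells and 16 admissible headings. For each, cast all 7 beams and compare to the given ranges.
  (5.5, 1.5, 255°): beam 1 = 4.0415 ≠ 3.6235 ✗
  (6.5, 1.5, 120°): beam 1 = 1.5529 ≠ 3.6235 ✗
  (4.5, 4.5, 60°): beam 2 = 4.0415 ≠ 1.7321 ✗
  …
  (4.5, 2.5, 330°): r_1=3.6235, r_2=1.7321, r_3=1.5529, r_4=3.0000, r_5=3.6235, r_6=2.8868, r_7=2.5882 — all match ✓
Unique over the lattice → pose = (4.5, 2.5, 330°).

(x, y, θ) = (4.5, 2.5, 330°)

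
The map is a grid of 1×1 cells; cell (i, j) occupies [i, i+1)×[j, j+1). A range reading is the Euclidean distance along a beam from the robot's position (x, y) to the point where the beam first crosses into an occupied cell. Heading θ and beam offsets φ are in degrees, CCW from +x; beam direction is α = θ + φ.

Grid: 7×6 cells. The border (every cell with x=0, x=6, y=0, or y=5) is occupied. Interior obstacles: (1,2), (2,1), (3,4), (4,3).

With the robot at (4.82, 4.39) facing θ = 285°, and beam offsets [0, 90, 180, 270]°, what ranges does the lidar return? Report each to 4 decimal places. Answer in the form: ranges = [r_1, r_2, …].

ranges = [0.4038, 1.2216, 0.6315, 0.8489]

beam 1: φ=0°, α=285°
  direction (0.2588, -0.9659); cell (4,4); t to first gridline: x 0.6955, y 0.4038 (then +3.8637 / +1.0353)
    (4,3) via y @ 0.4038  # hit
  → r_1 = 0.4038
beam 2: φ=90°, α=15°
  direction (0.9659, 0.2588); cell (4,4); t to first gridline: x 0.1863, y 2.3569 (then +1.0353 / +3.8637)
    (5,4) via x @ 0.1863
    (6,4) via x @ 1.2216  # hit
  → r_2 = 1.2216
beam 3: φ=180°, α=105°
  direction (-0.2588, 0.9659); cell (4,4); t to first gridline: x 3.1682, y 0.6315 (then +3.8637 / +1.0353)
    (4,5) via y @ 0.6315  # hit
  → r_3 = 0.6315
beam 4: φ=270°, α=195°
  direction (-0.9659, -0.2588); cell (4,4); t to first gridline: x 0.8489, y 1.5068 (then +1.0353 / +3.8637)
    (3,4) via x @ 0.8489  # hit
  → r_4 = 0.8489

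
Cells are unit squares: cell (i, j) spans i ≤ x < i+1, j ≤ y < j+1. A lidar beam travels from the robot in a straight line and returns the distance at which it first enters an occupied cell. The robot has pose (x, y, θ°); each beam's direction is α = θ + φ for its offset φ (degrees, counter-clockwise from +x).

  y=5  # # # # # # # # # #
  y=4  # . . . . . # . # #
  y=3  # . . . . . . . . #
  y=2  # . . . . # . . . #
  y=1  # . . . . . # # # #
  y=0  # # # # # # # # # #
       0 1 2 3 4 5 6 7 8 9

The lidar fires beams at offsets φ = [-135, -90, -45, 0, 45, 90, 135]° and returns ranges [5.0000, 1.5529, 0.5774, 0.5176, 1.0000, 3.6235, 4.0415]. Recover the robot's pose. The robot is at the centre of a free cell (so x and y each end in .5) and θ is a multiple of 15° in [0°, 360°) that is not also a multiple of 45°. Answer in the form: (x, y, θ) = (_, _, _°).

Candidates: 26 free-cell centres × 16 headings = 416 poses. Raycast each; keep the one whose scan matches to 4 dp.
  (2.5, 1.5, 255°): beam 1 = 3.0000 ≠ 5.0000 ✗
  (4.5, 3.5, 255°): beam 1 = 1.7321 ≠ 5.0000 ✗
  (5.5, 1.5, 255°): beam 1 = 0.5774 ≠ 5.0000 ✗
  (1.5, 4.5, 300°): beam 1 = 0.5176 ≠ 5.0000 ✗
  …
  (4.5, 4.5, 105°): r_1=5.0000, r_2=1.5529, r_3=0.5774, r_4=0.5176, r_5=1.0000, r_6=3.6235, r_7=4.0415 — all match ✓
No second candidate reproduces the full scan.

(x, y, θ) = (4.5, 4.5, 105°)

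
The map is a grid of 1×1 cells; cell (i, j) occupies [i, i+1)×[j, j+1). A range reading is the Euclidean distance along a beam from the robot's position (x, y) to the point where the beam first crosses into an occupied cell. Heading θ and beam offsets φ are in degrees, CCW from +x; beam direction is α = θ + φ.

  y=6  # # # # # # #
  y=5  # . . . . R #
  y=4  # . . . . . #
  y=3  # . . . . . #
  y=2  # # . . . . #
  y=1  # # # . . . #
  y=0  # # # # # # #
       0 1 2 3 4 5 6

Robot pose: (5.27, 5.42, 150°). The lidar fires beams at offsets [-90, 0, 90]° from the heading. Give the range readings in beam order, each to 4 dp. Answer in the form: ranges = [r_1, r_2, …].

beam 1: φ=-90°, α=60°
  dir = (cos 60°, sin 60°) = (0.5000, 0.8660); from cell (5,5)
  next x-line at t=1.4600, next y-line at t=0.6697; Δt_x=2.0000, Δt_y=1.1547
    y: enter (5,6) at t=0.6697 ← occupied
  → r_1 = 0.6697
beam 2: φ=0°, α=150°
  dir = (cos 150°, sin 150°) = (-0.8660, 0.5000); from cell (5,5)
  next x-line at t=0.3118, next y-line at t=1.1600; Δt_x=1.1547, Δt_y=2.0000
    x: enter (4,5) at t=0.3118
    y: enter (4,6) at t=1.1600 ← occupied
  → r_2 = 1.1600
beam 3: φ=90°, α=240°
  dir = (cos 240°, sin 240°) = (-0.5000, -0.8660); from cell (5,5)
  next x-line at t=0.5400, next y-line at t=0.4850; Δt_x=2.0000, Δt_y=1.1547
    y: enter (5,4) at t=0.4850
    x: enter (4,4) at t=0.5400
    y: enter (4,3) at t=1.6397
    x: enter (3,3) at t=2.5400
    y: enter (3,2) at t=2.7944
    y: enter (3,1) at t=3.9491
    x: enter (2,1) at t=4.5400 ← occupied
  → r_3 = 4.5400

ranges = [0.6697, 1.1600, 4.5400]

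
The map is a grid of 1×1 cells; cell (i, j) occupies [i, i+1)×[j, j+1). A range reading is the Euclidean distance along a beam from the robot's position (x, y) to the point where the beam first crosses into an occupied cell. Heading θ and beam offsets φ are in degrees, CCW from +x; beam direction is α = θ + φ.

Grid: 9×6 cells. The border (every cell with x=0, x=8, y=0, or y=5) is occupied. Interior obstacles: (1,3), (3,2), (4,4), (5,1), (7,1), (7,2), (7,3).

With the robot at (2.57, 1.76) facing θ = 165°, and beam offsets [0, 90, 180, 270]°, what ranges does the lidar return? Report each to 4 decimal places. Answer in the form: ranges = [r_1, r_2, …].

ranges = [1.6254, 0.7868, 2.5157, 3.3543]

beam 1: φ=0°, α=165°
  direction (-0.9659, 0.2588); cell (2,1); t to first gridline: x 0.5901, y 0.9273 (then +1.0353 / +3.8637)
    (1,1) via x @ 0.5901
    (1,2) via y @ 0.9273
    (0,2) via x @ 1.6254  # hit
  → r_1 = 1.6254
beam 2: φ=90°, α=255°
  direction (-0.2588, -0.9659); cell (2,1); t to first gridline: x 2.2023, y 0.7868 (then +3.8637 / +1.0353)
    (2,0) via y @ 0.7868  # hit
  → r_2 = 0.7868
beam 3: φ=180°, α=345°
  direction (0.9659, -0.2588); cell (2,1); t to first gridline: x 0.4452, y 2.9364 (then +1.0353 / +3.8637)
    (3,1) via x @ 0.4452
    (4,1) via x @ 1.4804
    (5,1) via x @ 2.5157  # hit
  → r_3 = 2.5157
beam 4: φ=270°, α=75°
  direction (0.2588, 0.9659); cell (2,1); t to first gridline: x 1.6614, y 0.2485 (then +3.8637 / +1.0353)
    (2,2) via y @ 0.2485
    (2,3) via y @ 1.2837
    (3,3) via x @ 1.6614
    (3,4) via y @ 2.3190
    (3,5) via y @ 3.3543  # hit
  → r_4 = 3.3543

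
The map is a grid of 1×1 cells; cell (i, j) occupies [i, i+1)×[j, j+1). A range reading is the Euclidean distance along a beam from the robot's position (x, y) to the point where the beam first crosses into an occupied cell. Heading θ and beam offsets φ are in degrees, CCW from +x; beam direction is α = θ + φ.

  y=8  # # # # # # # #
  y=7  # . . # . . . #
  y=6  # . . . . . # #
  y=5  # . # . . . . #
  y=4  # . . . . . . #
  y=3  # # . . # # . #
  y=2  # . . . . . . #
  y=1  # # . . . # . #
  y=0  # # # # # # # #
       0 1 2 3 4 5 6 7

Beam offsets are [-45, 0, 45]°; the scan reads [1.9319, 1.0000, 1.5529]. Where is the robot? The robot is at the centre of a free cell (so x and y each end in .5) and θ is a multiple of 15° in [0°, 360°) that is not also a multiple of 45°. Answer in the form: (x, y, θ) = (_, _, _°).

(x, y, θ) = (6.5, 2.5, 210°)

Candidates: 34 free-cell centres × 16 headings = 544 poses. Raycast each; keep the one whose scan matches to 4 dp.
  (3.5, 6.5, 240°): beam 1 = 2.5882 ≠ 1.9319 ✗
  (4.5, 7.5, 105°): beam 1 = 0.5774 ≠ 1.9319 ✗
  (2.5, 4.5, 330°): beam 1 = 3.6235 ≠ 1.9319 ✗
  (2.5, 6.5, 165°): beam 1 = 1.7321 ≠ 1.9319 ✗
  …
  (6.5, 2.5, 210°): r_1=1.9319, r_2=1.0000, r_3=1.5529 — all match ✓
Only this pose fits every beam.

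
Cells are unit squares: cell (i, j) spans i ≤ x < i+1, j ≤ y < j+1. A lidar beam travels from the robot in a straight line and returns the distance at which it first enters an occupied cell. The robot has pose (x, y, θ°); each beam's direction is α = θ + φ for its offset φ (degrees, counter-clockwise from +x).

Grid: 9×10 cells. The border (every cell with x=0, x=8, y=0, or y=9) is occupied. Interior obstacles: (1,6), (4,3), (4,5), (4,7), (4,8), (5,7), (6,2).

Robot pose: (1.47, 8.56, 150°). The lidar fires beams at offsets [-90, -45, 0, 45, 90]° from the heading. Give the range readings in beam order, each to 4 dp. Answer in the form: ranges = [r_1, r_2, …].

beam 1: φ=-90°, α=60°
  cosα=0.5000 sinα=0.8660 | (1,8) | tMaxX 1.0600 tMaxY 0.5081 | tΔX 2.0000 tΔY 1.1547
    t=0.5081 [y] (1,9) — stop
  → r_1 = 0.5081
beam 2: φ=-45°, α=105°
  cosα=-0.2588 sinα=0.9659 | (1,8) | tMaxX 1.8159 tMaxY 0.4555 | tΔX 3.8637 tΔY 1.0353
    t=0.4555 [y] (1,9) — stop
  → r_2 = 0.4555
beam 3: φ=0°, α=150°
  cosα=-0.8660 sinα=0.5000 | (1,8) | tMaxX 0.5427 tMaxY 0.8800 | tΔX 1.1547 tΔY 2.0000
    t=0.5427 [x] (0,8) — stop
  → r_3 = 0.5427
beam 4: φ=45°, α=195°
  cosα=-0.9659 sinα=-0.2588 | (1,8) | tMaxX 0.4866 tMaxY 2.1637 | tΔX 1.0353 tΔY 3.8637
    t=0.4866 [x] (0,8) — stop
  → r_4 = 0.4866
beam 5: φ=90°, α=240°
  cosα=-0.5000 sinα=-0.8660 | (1,8) | tMaxX 0.9400 tMaxY 0.6466 | tΔX 2.0000 tΔY 1.1547
    t=0.6466 [y] (1,7)
    t=0.9400 [x] (0,7) — stop
  → r_5 = 0.9400

ranges = [0.5081, 0.4555, 0.5427, 0.4866, 0.9400]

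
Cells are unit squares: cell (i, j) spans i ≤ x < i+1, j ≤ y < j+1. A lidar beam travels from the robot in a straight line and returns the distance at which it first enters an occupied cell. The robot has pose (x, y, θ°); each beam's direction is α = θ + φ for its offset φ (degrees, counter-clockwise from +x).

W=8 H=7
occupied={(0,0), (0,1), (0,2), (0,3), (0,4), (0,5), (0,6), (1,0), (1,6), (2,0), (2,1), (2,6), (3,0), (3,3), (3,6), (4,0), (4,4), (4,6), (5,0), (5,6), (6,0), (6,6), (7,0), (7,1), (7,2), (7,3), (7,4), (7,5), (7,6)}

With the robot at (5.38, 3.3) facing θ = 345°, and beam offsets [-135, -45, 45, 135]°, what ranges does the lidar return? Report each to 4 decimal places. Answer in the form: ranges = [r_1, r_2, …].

beam 1: φ=-135°, α=210°
  dir = (cos 210°, sin 210°) = (-0.8660, -0.5000); from cell (5,3)
  next x-line at t=0.4388, next y-line at t=0.6000; Δt_x=1.1547, Δt_y=2.0000
    x: enter (4,3) at t=0.4388
    y: enter (4,2) at t=0.6000
    x: enter (3,2) at t=1.5935
    y: enter (3,1) at t=2.6000
    x: enter (2,1) at t=2.7482 ← occupied
  → r_1 = 2.7482
beam 2: φ=-45°, α=300°
  dir = (cos 300°, sin 300°) = (0.5000, -0.8660); from cell (5,3)
  next x-line at t=1.2400, next y-line at t=0.3464; Δt_x=2.0000, Δt_y=1.1547
    y: enter (5,2) at t=0.3464
    x: enter (6,2) at t=1.2400
    y: enter (6,1) at t=1.5011
    y: enter (6,0) at t=2.6558 ← occupied
  → r_2 = 2.6558
beam 3: φ=45°, α=30°
  dir = (cos 30°, sin 30°) = (0.8660, 0.5000); from cell (5,3)
  next x-line at t=0.7159, next y-line at t=1.4000; Δt_x=1.1547, Δt_y=2.0000
    x: enter (6,3) at t=0.7159
    y: enter (6,4) at t=1.4000
    x: enter (7,4) at t=1.8706 ← occupied
  → r_3 = 1.8706
beam 4: φ=135°, α=120°
  dir = (cos 120°, sin 120°) = (-0.5000, 0.8660); from cell (5,3)
  next x-line at t=0.7600, next y-line at t=0.8083; Δt_x=2.0000, Δt_y=1.1547
    x: enter (4,3) at t=0.7600
    y: enter (4,4) at t=0.8083 ← occupied
  → r_4 = 0.8083

ranges = [2.7482, 2.6558, 1.8706, 0.8083]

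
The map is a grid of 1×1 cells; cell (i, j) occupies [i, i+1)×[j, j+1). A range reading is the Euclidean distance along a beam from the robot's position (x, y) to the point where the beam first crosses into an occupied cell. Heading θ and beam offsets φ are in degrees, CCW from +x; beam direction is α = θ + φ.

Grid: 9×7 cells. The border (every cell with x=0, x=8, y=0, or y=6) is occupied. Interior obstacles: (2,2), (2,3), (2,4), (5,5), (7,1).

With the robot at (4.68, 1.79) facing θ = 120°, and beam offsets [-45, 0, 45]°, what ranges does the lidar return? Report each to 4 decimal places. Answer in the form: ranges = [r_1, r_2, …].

beam 1: φ=-45°, α=75°
  cosα=0.2588 sinα=0.9659 | (4,1) | tMaxX 1.2364 tMaxY 0.2174 | tΔX 3.8637 tΔY 1.0353
    t=0.2174 [y] (4,2)
    t=1.2364 [x] (5,2)
    t=1.2527 [y] (5,3)
    t=2.2880 [y] (5,4)
    t=3.3232 [y] (5,5) — stop
  → r_1 = 3.3232
beam 2: φ=0°, α=120°
  cosα=-0.5000 sinα=0.8660 | (4,1) | tMaxX 1.3600 tMaxY 0.2425 | tΔX 2.0000 tΔY 1.1547
    t=0.2425 [y] (4,2)
    t=1.3600 [x] (3,2)
    t=1.3972 [y] (3,3)
    t=2.5519 [y] (3,4)
    t=3.3600 [x] (2,4) — stop
  → r_2 = 3.3600
beam 3: φ=45°, α=165°
  cosα=-0.9659 sinα=0.2588 | (4,1) | tMaxX 0.7040 tMaxY 0.8114 | tΔX 1.0353 tΔY 3.8637
    t=0.7040 [x] (3,1)
    t=0.8114 [y] (3,2)
    t=1.7393 [x] (2,2) — stop
  → r_3 = 1.7393

ranges = [3.3232, 3.3600, 1.7393]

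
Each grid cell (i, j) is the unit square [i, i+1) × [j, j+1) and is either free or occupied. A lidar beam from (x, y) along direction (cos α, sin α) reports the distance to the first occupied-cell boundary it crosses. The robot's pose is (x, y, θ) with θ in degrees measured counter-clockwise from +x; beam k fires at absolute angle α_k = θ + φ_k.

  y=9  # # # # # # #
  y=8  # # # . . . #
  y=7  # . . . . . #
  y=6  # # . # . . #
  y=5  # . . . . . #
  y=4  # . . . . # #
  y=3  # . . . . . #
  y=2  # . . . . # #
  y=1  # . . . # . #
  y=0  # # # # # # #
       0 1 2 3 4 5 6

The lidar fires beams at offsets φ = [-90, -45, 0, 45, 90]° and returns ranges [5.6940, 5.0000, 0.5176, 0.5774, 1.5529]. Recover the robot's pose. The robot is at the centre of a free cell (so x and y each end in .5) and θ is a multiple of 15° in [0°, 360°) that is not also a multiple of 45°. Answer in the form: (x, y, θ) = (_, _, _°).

(x, y, θ) = (2.5, 6.5, 345°)

Enumerate (i+0.5, j+0.5, θ) over the 33 free cells and 16 admissible headings. For each, cast all 5 beams and compare to the given ranges.
  (1.5, 7.5, 210°): beam 1 = 0.5774 ≠ 5.6940 ✗
  (3.5, 3.5, 60°): beam 1 = 1.7321 ≠ 5.6940 ✗
  (5.5, 3.5, 165°): beam 1 = 0.5176 ≠ 5.6940 ✗
  …
  (2.5, 6.5, 345°): r_1=5.6940, r_2=5.0000, r_3=0.5176, r_4=0.5774, r_5=1.5529 — all match ✓
Only this pose fits every beam.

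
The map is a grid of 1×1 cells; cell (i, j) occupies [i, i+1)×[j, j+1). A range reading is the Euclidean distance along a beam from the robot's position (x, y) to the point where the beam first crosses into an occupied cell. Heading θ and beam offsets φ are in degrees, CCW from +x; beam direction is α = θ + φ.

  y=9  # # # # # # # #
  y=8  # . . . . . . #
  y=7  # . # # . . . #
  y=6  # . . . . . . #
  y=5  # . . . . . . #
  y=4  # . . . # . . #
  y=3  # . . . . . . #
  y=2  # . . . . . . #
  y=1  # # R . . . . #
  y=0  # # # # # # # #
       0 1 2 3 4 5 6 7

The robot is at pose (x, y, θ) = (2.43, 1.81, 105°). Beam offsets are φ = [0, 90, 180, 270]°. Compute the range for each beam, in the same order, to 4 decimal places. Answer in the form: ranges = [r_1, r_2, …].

beam 1: φ=0°, α=105°
  dir = (cos 105°, sin 105°) = (-0.2588, 0.9659); from cell (2,1)
  next x-line at t=1.6614, next y-line at t=0.1967; Δt_x=3.8637, Δt_y=1.0353
    y: enter (2,2) at t=0.1967
    y: enter (2,3) at t=1.2320
    x: enter (1,3) at t=1.6614
    y: enter (1,4) at t=2.2673
    y: enter (1,5) at t=3.3025
    y: enter (1,6) at t=4.3378
    y: enter (1,7) at t=5.3731
    x: enter (0,7) at t=5.5251 ← occupied
  → r_1 = 5.5251
beam 2: φ=90°, α=195°
  dir = (cos 195°, sin 195°) = (-0.9659, -0.2588); from cell (2,1)
  next x-line at t=0.4452, next y-line at t=3.1296; Δt_x=1.0353, Δt_y=3.8637
    x: enter (1,1) at t=0.4452 ← occupied
  → r_2 = 0.4452
beam 3: φ=180°, α=285°
  dir = (cos 285°, sin 285°) = (0.2588, -0.9659); from cell (2,1)
  next x-line at t=2.2023, next y-line at t=0.8386; Δt_x=3.8637, Δt_y=1.0353
    y: enter (2,0) at t=0.8386 ← occupied
  → r_3 = 0.8386
beam 4: φ=270°, α=15°
  dir = (cos 15°, sin 15°) = (0.9659, 0.2588); from cell (2,1)
  next x-line at t=0.5901, next y-line at t=0.7341; Δt_x=1.0353, Δt_y=3.8637
    x: enter (3,1) at t=0.5901
    y: enter (3,2) at t=0.7341
    x: enter (4,2) at t=1.6254
    x: enter (5,2) at t=2.6607
    x: enter (6,2) at t=3.6959
    y: enter (6,3) at t=4.5978
    x: enter (7,3) at t=4.7312 ← occupied
  → r_4 = 4.7312

ranges = [5.5251, 0.4452, 0.8386, 4.7312]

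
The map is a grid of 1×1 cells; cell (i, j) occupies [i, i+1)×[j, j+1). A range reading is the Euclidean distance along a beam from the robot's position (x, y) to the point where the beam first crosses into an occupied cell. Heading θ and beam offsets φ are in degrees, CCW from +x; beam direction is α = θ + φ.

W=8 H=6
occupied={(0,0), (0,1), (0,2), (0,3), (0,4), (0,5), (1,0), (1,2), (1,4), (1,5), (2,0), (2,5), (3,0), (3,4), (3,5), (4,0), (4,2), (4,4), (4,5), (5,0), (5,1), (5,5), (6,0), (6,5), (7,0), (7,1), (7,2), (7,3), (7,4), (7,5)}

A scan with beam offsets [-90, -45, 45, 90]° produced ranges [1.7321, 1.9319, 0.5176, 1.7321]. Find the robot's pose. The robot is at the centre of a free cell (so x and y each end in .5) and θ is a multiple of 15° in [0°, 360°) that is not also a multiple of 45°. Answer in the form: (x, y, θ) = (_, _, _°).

The pose lattice has 18·16 = 288 candidates. Test each by forward raycasting.
  (1.5, 3.5, 75°): beam 1 = 2.5882 ≠ 1.7321 ✗
  (2.5, 2.5, 195°): beam 1 = 1.9319 ≠ 1.7321 ✗
  (3.5, 2.5, 255°): beam 1 = 1.5529 ≠ 1.7321 ✗
  (5.5, 3.5, 240°): beam 1 = 1.0000 ≠ 1.7321 ✗
  …
  (2.5, 2.5, 150°): r_1=1.7321, r_2=1.9319, r_3=0.5176, r_4=1.7321 — all match ✓
Unique over the lattice → pose = (2.5, 2.5, 150°).

(x, y, θ) = (2.5, 2.5, 150°)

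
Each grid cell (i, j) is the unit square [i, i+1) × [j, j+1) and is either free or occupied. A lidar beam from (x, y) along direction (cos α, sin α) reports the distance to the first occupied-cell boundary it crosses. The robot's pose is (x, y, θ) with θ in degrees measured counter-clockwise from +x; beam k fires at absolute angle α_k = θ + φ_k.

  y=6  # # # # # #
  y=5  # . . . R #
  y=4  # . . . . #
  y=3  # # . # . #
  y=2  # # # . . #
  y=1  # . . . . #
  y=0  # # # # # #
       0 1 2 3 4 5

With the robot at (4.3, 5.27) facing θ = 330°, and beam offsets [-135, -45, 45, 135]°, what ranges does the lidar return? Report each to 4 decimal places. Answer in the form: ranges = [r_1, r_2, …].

ranges = [3.4164, 2.7046, 0.7247, 0.7558]

beam 1: φ=-135°, α=195°
  dir = (cos 195°, sin 195°) = (-0.9659, -0.2588); from cell (4,5)
  next x-line at t=0.3106, next y-line at t=1.0432; Δt_x=1.0353, Δt_y=3.8637
    x: enter (3,5) at t=0.3106
    y: enter (3,4) at t=1.0432
    x: enter (2,4) at t=1.3459
    x: enter (1,4) at t=2.3811
    x: enter (0,4) at t=3.4164 ← occupied
  → r_1 = 3.4164
beam 2: φ=-45°, α=285°
  dir = (cos 285°, sin 285°) = (0.2588, -0.9659); from cell (4,5)
  next x-line at t=2.7046, next y-line at t=0.2795; Δt_x=3.8637, Δt_y=1.0353
    y: enter (4,4) at t=0.2795
    y: enter (4,3) at t=1.3148
    y: enter (4,2) at t=2.3501
    x: enter (5,2) at t=2.7046 ← occupied
  → r_2 = 2.7046
beam 3: φ=45°, α=15°
  dir = (cos 15°, sin 15°) = (0.9659, 0.2588); from cell (4,5)
  next x-line at t=0.7247, next y-line at t=2.8205; Δt_x=1.0353, Δt_y=3.8637
    x: enter (5,5) at t=0.7247 ← occupied
  → r_3 = 0.7247
beam 4: φ=135°, α=105°
  dir = (cos 105°, sin 105°) = (-0.2588, 0.9659); from cell (4,5)
  next x-line at t=1.1591, next y-line at t=0.7558; Δt_x=3.8637, Δt_y=1.0353
    y: enter (4,6) at t=0.7558 ← occupied
  → r_4 = 0.7558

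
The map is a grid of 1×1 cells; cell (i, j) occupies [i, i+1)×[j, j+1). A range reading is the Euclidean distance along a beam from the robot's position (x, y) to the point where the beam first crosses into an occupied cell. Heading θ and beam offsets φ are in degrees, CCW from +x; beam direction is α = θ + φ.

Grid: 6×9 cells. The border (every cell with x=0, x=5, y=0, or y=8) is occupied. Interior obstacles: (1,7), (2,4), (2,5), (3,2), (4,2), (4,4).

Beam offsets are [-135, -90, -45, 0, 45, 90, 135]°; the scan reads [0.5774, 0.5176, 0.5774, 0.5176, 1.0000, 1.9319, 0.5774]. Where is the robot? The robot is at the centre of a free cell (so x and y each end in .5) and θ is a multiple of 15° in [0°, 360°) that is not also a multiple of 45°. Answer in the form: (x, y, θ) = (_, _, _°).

Candidates: 22 free-cell centres × 16 headings = 352 poses. Raycast each; keep the one whose scan matches to 4 dp.
  (3.5, 6.5, 60°): beam 1 = 1.9319 ≠ 0.5774 ✗
  (3.5, 4.5, 330°): beam 1 = 0.5176 ≠ 0.5774 ✗
  (1.5, 1.5, 210°): beam 1 = 2.5882 ≠ 0.5774 ✗
  …
  (4.5, 1.5, 105°): r_1=0.5774, r_2=0.5176, r_3=0.5774, r_4=0.5176, r_5=1.0000, r_6=1.9319, r_7=0.5774 — all match ✓
No second candidate reproduces the full scan.

(x, y, θ) = (4.5, 1.5, 105°)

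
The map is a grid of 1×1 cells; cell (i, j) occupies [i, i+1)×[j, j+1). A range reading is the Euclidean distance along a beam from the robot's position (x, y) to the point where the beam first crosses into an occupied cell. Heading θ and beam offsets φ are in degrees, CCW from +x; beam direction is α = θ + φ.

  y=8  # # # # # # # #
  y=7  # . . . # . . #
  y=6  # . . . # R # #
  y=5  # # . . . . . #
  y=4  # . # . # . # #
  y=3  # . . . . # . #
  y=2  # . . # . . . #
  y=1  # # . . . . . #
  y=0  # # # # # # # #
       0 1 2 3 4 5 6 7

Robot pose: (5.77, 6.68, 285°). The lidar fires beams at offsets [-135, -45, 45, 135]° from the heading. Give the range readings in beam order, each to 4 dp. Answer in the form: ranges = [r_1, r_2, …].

beam 1: φ=-135°, α=150°
  direction (-0.8660, 0.5000); cell (5,6); t to first gridline: x 0.8891, y 0.6400 (then +1.1547 / +2.0000)
    (5,7) via y @ 0.6400
    (4,7) via x @ 0.8891  # hit
  → r_1 = 0.8891
beam 2: φ=-45°, α=240°
  direction (-0.5000, -0.8660); cell (5,6); t to first gridline: x 1.5400, y 0.7852 (then +2.0000 / +1.1547)
    (5,5) via y @ 0.7852
    (4,5) via x @ 1.5400
    (4,4) via y @ 1.9399  # hit
  → r_2 = 1.9399
beam 3: φ=45°, α=330°
  direction (0.8660, -0.5000); cell (5,6); t to first gridline: x 0.2656, y 1.3600 (then +1.1547 / +2.0000)
    (6,6) via x @ 0.2656  # hit
  → r_3 = 0.2656
beam 4: φ=135°, α=60°
  direction (0.5000, 0.8660); cell (5,6); t to first gridline: x 0.4600, y 0.3695 (then +2.0000 / +1.1547)
    (5,7) via y @ 0.3695
    (6,7) via x @ 0.4600
    (6,8) via y @ 1.5242  # hit
  → r_4 = 1.5242

ranges = [0.8891, 1.9399, 0.2656, 1.5242]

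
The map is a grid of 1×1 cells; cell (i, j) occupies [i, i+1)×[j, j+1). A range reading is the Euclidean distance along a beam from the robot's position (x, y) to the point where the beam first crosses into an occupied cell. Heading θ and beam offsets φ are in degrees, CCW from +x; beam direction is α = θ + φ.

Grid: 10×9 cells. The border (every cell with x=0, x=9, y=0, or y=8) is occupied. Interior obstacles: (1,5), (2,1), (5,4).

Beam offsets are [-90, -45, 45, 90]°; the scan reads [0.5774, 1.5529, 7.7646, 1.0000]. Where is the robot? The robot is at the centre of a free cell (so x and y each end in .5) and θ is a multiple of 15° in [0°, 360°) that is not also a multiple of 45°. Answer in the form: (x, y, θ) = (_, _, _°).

(x, y, θ) = (1.5, 7.5, 300°)

Enumerate (i+0.5, j+0.5, θ) over the 53 free cells and 16 admissible headings. For each, cast all 4 beams and compare to the given ranges.
  (4.5, 7.5, 210°): beam 2 = 1.9319 ≠ 1.5529 ✗
  (4.5, 7.5, 165°): beam 1 = 0.5176 ≠ 0.5774 ✗
  (4.5, 7.5, 105°): beam 1 = 1.9319 ≠ 0.5774 ✗
  …
  (1.5, 7.5, 300°): r_1=0.5774, r_2=1.5529, r_3=7.7646, r_4=1.0000 — all match ✓
Only this pose fits every beam.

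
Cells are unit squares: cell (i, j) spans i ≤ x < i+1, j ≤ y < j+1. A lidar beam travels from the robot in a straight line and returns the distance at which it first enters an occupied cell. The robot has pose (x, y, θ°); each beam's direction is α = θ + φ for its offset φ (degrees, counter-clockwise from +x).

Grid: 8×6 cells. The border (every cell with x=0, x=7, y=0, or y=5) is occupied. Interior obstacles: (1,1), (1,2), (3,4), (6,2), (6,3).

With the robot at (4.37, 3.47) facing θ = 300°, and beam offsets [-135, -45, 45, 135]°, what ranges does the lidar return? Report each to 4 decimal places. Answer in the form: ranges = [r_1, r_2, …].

ranges = [3.4889, 2.5571, 1.6875, 1.5840]

beam 1: φ=-135°, α=165°
  direction (-0.9659, 0.2588); cell (4,3); t to first gridline: x 0.3831, y 2.0478 (then +1.0353 / +3.8637)
    (3,3) via x @ 0.3831
    (2,3) via x @ 1.4183
    (2,4) via y @ 2.0478
    (1,4) via x @ 2.4536
    (0,4) via x @ 3.4889  # hit
  → r_1 = 3.4889
beam 2: φ=-45°, α=255°
  direction (-0.2588, -0.9659); cell (4,3); t to first gridline: x 1.4296, y 0.4866 (then +3.8637 / +1.0353)
    (4,2) via y @ 0.4866
    (3,2) via x @ 1.4296
    (3,1) via y @ 1.5219
    (3,0) via y @ 2.5571  # hit
  → r_2 = 2.5571
beam 3: φ=45°, α=345°
  direction (0.9659, -0.2588); cell (4,3); t to first gridline: x 0.6522, y 1.8159 (then +1.0353 / +3.8637)
    (5,3) via x @ 0.6522
    (6,3) via x @ 1.6875  # hit
  → r_3 = 1.6875
beam 4: φ=135°, α=75°
  direction (0.2588, 0.9659); cell (4,3); t to first gridline: x 2.4341, y 0.5487 (then +3.8637 / +1.0353)
    (4,4) via y @ 0.5487
    (4,5) via y @ 1.5840  # hit
  → r_4 = 1.5840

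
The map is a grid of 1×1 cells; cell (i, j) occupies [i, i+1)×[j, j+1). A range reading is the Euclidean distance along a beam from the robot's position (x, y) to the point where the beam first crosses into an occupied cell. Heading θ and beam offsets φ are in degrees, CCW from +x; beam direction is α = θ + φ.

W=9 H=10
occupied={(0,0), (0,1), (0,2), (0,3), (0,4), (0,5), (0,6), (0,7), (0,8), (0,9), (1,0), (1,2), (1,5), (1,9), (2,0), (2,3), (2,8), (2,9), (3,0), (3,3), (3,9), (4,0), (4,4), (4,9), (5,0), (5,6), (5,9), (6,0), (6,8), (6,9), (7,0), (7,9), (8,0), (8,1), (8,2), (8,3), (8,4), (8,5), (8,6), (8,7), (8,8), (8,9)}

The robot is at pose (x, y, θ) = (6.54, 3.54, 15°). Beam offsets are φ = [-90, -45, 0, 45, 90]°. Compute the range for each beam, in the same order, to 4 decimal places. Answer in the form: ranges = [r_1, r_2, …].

beam 1: φ=-90°, α=285°
  cosα=0.2588 sinα=-0.9659 | (6,3) | tMaxX 1.7773 tMaxY 0.5590 | tΔX 3.8637 tΔY 1.0353
    t=0.5590 [y] (6,2)
    t=1.5943 [y] (6,1)
    t=1.7773 [x] (7,1)
    t=2.6296 [y] (7,0) — stop
  → r_1 = 2.6296
beam 2: φ=-45°, α=330°
  cosα=0.8660 sinα=-0.5000 | (6,3) | tMaxX 0.5312 tMaxY 1.0800 | tΔX 1.1547 tΔY 2.0000
    t=0.5312 [x] (7,3)
    t=1.0800 [y] (7,2)
    t=1.6859 [x] (8,2) — stop
  → r_2 = 1.6859
beam 3: φ=0°, α=15°
  cosα=0.9659 sinα=0.2588 | (6,3) | tMaxX 0.4762 tMaxY 1.7773 | tΔX 1.0353 tΔY 3.8637
    t=0.4762 [x] (7,3)
    t=1.5115 [x] (8,3) — stop
  → r_3 = 1.5115
beam 4: φ=45°, α=60°
  cosα=0.5000 sinα=0.8660 | (6,3) | tMaxX 0.9200 tMaxY 0.5312 | tΔX 2.0000 tΔY 1.1547
    t=0.5312 [y] (6,4)
    t=0.9200 [x] (7,4)
    t=1.6859 [y] (7,5)
    t=2.8406 [y] (7,6)
    t=2.9200 [x] (8,6) — stop
  → r_4 = 2.9200
beam 5: φ=90°, α=105°
  cosα=-0.2588 sinα=0.9659 | (6,3) | tMaxX 2.0864 tMaxY 0.4762 | tΔX 3.8637 tΔY 1.0353
    t=0.4762 [y] (6,4)
    t=1.5115 [y] (6,5)
    t=2.0864 [x] (5,5)
    t=2.5468 [y] (5,6) — stop
  → r_5 = 2.5468

ranges = [2.6296, 1.6859, 1.5115, 2.9200, 2.5468]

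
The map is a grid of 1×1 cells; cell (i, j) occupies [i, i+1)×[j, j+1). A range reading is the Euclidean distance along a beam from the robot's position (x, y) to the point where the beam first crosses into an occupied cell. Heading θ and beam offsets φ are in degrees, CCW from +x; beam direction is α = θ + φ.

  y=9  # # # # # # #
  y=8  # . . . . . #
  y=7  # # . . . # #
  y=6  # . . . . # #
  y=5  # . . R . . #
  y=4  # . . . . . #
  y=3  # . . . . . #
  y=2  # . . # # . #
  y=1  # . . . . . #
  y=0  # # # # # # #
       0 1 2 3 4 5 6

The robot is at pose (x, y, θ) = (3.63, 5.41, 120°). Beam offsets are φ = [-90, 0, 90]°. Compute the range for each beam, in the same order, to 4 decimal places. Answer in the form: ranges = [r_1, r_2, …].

ranges = [1.5819, 4.1454, 3.0369]

beam 1: φ=-90°, α=30°
  cosα=0.8660 sinα=0.5000 | (3,5) | tMaxX 0.4272 tMaxY 1.1800 | tΔX 1.1547 tΔY 2.0000
    t=0.4272 [x] (4,5)
    t=1.1800 [y] (4,6)
    t=1.5819 [x] (5,6) — stop
  → r_1 = 1.5819
beam 2: φ=0°, α=120°
  cosα=-0.5000 sinα=0.8660 | (3,5) | tMaxX 1.2600 tMaxY 0.6813 | tΔX 2.0000 tΔY 1.1547
    t=0.6813 [y] (3,6)
    t=1.2600 [x] (2,6)
    t=1.8360 [y] (2,7)
    t=2.9907 [y] (2,8)
    t=3.2600 [x] (1,8)
    t=4.1454 [y] (1,9) — stop
  → r_2 = 4.1454
beam 3: φ=90°, α=210°
  cosα=-0.8660 sinα=-0.5000 | (3,5) | tMaxX 0.7275 tMaxY 0.8200 | tΔX 1.1547 tΔY 2.0000
    t=0.7275 [x] (2,5)
    t=0.8200 [y] (2,4)
    t=1.8822 [x] (1,4)
    t=2.8200 [y] (1,3)
    t=3.0369 [x] (0,3) — stop
  → r_3 = 3.0369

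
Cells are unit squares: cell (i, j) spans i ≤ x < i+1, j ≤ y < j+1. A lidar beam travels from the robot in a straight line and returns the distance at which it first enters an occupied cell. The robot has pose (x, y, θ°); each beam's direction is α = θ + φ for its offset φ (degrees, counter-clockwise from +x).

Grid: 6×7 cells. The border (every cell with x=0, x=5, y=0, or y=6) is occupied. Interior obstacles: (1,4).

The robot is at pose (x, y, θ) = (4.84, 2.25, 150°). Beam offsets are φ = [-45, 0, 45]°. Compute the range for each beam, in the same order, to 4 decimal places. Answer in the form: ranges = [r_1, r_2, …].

beam 1: φ=-45°, α=105°
  dir = (cos 105°, sin 105°) = (-0.2588, 0.9659); from cell (4,2)
  next x-line at t=3.2455, next y-line at t=0.7765; Δt_x=3.8637, Δt_y=1.0353
    y: enter (4,3) at t=0.7765
    y: enter (4,4) at t=1.8117
    y: enter (4,5) at t=2.8470
    x: enter (3,5) at t=3.2455
    y: enter (3,6) at t=3.8823 ← occupied
  → r_1 = 3.8823
beam 2: φ=0°, α=150°
  dir = (cos 150°, sin 150°) = (-0.8660, 0.5000); from cell (4,2)
  next x-line at t=0.9699, next y-line at t=1.5000; Δt_x=1.1547, Δt_y=2.0000
    x: enter (3,2) at t=0.9699
    y: enter (3,3) at t=1.5000
    x: enter (2,3) at t=2.1246
    x: enter (1,3) at t=3.2793
    y: enter (1,4) at t=3.5000 ← occupied
  → r_2 = 3.5000
beam 3: φ=45°, α=195°
  dir = (cos 195°, sin 195°) = (-0.9659, -0.2588); from cell (4,2)
  next x-line at t=0.8696, next y-line at t=0.9659; Δt_x=1.0353, Δt_y=3.8637
    x: enter (3,2) at t=0.8696
    y: enter (3,1) at t=0.9659
    x: enter (2,1) at t=1.9049
    x: enter (1,1) at t=2.9402
    x: enter (0,1) at t=3.9755 ← occupied
  → r_3 = 3.9755

ranges = [3.8823, 3.5000, 3.9755]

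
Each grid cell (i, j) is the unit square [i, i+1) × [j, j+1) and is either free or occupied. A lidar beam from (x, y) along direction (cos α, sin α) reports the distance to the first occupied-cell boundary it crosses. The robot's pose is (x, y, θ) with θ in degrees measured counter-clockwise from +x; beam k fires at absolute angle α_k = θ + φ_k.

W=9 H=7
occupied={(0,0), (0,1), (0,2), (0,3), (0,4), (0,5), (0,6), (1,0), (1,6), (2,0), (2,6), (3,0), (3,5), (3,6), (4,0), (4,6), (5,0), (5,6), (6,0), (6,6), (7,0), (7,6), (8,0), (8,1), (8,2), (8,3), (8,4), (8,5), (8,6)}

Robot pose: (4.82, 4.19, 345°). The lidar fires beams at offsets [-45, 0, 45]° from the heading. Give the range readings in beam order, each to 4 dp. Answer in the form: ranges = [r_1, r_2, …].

beam 1: φ=-45°, α=300°
  direction (0.5000, -0.8660); cell (4,4); t to first gridline: x 0.3600, y 0.2194 (then +2.0000 / +1.1547)
    (4,3) via y @ 0.2194
    (5,3) via x @ 0.3600
    (5,2) via y @ 1.3741
    (6,2) via x @ 2.3600
    (6,1) via y @ 2.5288
    (6,0) via y @ 3.6835  # hit
  → r_1 = 3.6835
beam 2: φ=0°, α=345°
  direction (0.9659, -0.2588); cell (4,4); t to first gridline: x 0.1863, y 0.7341 (then +1.0353 / +3.8637)
    (5,4) via x @ 0.1863
    (5,3) via y @ 0.7341
    (6,3) via x @ 1.2216
    (7,3) via x @ 2.2569
    (8,3) via x @ 3.2922  # hit
  → r_2 = 3.2922
beam 3: φ=45°, α=30°
  direction (0.8660, 0.5000); cell (4,4); t to first gridline: x 0.2078, y 1.6200 (then +1.1547 / +2.0000)
    (5,4) via x @ 0.2078
    (6,4) via x @ 1.3625
    (6,5) via y @ 1.6200
    (7,5) via x @ 2.5172
    (7,6) via y @ 3.6200  # hit
  → r_3 = 3.6200

ranges = [3.6835, 3.2922, 3.6200]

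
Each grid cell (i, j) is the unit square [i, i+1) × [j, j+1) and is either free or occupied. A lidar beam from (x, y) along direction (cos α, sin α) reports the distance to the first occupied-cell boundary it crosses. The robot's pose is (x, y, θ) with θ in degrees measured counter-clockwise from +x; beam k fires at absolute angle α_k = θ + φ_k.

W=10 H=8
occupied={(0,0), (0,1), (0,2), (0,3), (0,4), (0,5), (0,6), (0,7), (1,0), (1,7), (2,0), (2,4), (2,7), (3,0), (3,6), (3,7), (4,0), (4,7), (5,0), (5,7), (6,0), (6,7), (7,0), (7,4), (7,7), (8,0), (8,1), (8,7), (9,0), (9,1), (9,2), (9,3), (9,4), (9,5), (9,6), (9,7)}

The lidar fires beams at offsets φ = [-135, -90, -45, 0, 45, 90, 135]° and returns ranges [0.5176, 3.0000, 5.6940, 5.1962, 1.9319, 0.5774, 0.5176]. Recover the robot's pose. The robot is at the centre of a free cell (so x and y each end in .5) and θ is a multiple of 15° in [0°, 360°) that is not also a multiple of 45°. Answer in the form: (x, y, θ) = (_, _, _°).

(x, y, θ) = (7.5, 1.5, 150°)

Enumerate (i+0.5, j+0.5, θ) over the 44 free cells and 16 admissible headings. For each, cast all 7 beams and compare to the given ranges.
  (8.5, 3.5, 15°): beam 1 = 2.8868 ≠ 0.5176 ✗
  (3.5, 2.5, 255°): beam 1 = 1.7321 ≠ 0.5176 ✗
  (5.5, 4.5, 240°): beam 1 = 2.5882 ≠ 0.5176 ✗
  (1.5, 2.5, 30°): beam 1 = 1.5529 ≠ 0.5176 ✗
  …
  (7.5, 1.5, 150°): r_1=0.5176, r_2=3.0000, r_3=5.6940, r_4=5.1962, r_5=1.9319, r_6=0.5774, r_7=0.5176 — all match ✓
No second candidate reproduces the full scan.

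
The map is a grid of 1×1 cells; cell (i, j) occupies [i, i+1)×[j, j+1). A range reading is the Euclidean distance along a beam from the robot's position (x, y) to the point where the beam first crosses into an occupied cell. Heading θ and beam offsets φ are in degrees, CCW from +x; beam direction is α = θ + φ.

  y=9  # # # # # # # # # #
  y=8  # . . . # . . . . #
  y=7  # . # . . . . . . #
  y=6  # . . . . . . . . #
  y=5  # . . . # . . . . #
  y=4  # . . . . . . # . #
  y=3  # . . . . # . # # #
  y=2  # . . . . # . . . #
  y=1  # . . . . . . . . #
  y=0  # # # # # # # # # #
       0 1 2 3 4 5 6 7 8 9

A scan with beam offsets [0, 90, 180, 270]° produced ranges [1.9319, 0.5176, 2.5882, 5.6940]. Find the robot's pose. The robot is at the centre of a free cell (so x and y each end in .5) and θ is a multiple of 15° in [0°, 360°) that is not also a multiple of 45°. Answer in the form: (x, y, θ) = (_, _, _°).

Candidates: 56 free-cell centres × 16 headings = 896 poses. Raycast each; keep the one whose scan matches to 4 dp.
  (8.5, 6.5, 120°): beam 1 = 2.8868 ≠ 1.9319 ✗
  (5.5, 5.5, 75°): beam 1 = 3.6235 ≠ 1.9319 ✗
  (6.5, 1.5, 285°): beam 1 = 0.5176 ≠ 1.9319 ✗
  …
  (1.5, 3.5, 105°): r_1=1.9319, r_2=0.5176, r_3=2.5882, r_4=5.6940 — all match ✓
Only this pose fits every beam.

(x, y, θ) = (1.5, 3.5, 105°)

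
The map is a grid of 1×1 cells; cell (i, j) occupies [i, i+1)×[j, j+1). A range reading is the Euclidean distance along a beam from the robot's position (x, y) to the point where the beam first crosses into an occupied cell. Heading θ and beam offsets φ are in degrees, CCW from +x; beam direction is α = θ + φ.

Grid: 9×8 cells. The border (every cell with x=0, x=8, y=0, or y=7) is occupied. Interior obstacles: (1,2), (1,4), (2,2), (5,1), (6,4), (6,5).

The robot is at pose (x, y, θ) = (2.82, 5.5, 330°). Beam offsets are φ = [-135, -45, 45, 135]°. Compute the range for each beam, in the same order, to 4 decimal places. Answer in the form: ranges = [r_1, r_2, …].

beam 1: φ=-135°, α=195°
  d=(-0.9659,-0.2588)  start (2,5)  tX=0.8489 tY=1.9319  stride 1/|dx|=1.0353 1/|dy|=3.8637
    cross x-line → (1,5), t=0.8489
    cross x-line → (0,5), t=1.8842 (wall)
  → r_1 = 1.8842
beam 2: φ=-45°, α=285°
  d=(0.2588,-0.9659)  start (2,5)  tX=0.6955 tY=0.5176  stride 1/|dx|=3.8637 1/|dy|=1.0353
    cross y-line → (2,4), t=0.5176
    cross x-line → (3,4), t=0.6955
    cross y-line → (3,3), t=1.5529
    cross y-line → (3,2), t=2.5882
    cross y-line → (3,1), t=3.6235
    cross x-line → (4,1), t=4.5592
    cross y-line → (4,0), t=4.6587 (wall)
  → r_2 = 4.6587
beam 3: φ=45°, α=15°
  d=(0.9659,0.2588)  start (2,5)  tX=0.1863 tY=1.9319  stride 1/|dx|=1.0353 1/|dy|=3.8637
    cross x-line → (3,5), t=0.1863
    cross x-line → (4,5), t=1.2216
    cross y-line → (4,6), t=1.9319
    cross x-line → (5,6), t=2.2569
    cross x-line → (6,6), t=3.2922
    cross x-line → (7,6), t=4.3275
    cross x-line → (8,6), t=5.3627 (wall)
  → r_3 = 5.3627
beam 4: φ=135°, α=105°
  d=(-0.2588,0.9659)  start (2,5)  tX=3.1682 tY=0.5176  stride 1/|dx|=3.8637 1/|dy|=1.0353
    cross y-line → (2,6), t=0.5176
    cross y-line → (2,7), t=1.5529 (wall)
  → r_4 = 1.5529

ranges = [1.8842, 4.6587, 5.3627, 1.5529]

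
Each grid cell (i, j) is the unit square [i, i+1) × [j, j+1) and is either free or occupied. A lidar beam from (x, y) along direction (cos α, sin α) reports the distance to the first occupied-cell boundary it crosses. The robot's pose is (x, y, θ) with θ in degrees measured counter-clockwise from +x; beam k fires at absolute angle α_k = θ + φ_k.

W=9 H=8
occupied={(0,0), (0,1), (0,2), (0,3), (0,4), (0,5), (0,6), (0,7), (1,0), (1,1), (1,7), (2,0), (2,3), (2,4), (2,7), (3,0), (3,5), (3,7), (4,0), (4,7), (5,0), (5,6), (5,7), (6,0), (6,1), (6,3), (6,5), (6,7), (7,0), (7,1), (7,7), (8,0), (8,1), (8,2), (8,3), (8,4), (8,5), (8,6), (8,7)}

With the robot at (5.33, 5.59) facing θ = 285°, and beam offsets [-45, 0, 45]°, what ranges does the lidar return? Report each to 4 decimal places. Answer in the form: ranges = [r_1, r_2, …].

beam 1: φ=-45°, α=240°
  direction (-0.5000, -0.8660); cell (5,5); t to first gridline: x 0.6600, y 0.6813 (then +2.0000 / +1.1547)
    (4,5) via x @ 0.6600
    (4,4) via y @ 0.6813
    (4,3) via y @ 1.8360
    (3,3) via x @ 2.6600
    (3,2) via y @ 2.9907
    (3,1) via y @ 4.1454
    (2,1) via x @ 4.6600
    (2,0) via y @ 5.3001  # hit
  → r_1 = 5.3001
beam 2: φ=0°, α=285°
  direction (0.2588, -0.9659); cell (5,5); t to first gridline: x 2.5887, y 0.6108 (then +3.8637 / +1.0353)
    (5,4) via y @ 0.6108
    (5,3) via y @ 1.6461
    (6,3) via x @ 2.5887  # hit
  → r_2 = 2.5887
beam 3: φ=45°, α=330°
  direction (0.8660, -0.5000); cell (5,5); t to first gridline: x 0.7736, y 1.1800 (then +1.1547 / +2.0000)
    (6,5) via x @ 0.7736  # hit
  → r_3 = 0.7736

ranges = [5.3001, 2.5887, 0.7736]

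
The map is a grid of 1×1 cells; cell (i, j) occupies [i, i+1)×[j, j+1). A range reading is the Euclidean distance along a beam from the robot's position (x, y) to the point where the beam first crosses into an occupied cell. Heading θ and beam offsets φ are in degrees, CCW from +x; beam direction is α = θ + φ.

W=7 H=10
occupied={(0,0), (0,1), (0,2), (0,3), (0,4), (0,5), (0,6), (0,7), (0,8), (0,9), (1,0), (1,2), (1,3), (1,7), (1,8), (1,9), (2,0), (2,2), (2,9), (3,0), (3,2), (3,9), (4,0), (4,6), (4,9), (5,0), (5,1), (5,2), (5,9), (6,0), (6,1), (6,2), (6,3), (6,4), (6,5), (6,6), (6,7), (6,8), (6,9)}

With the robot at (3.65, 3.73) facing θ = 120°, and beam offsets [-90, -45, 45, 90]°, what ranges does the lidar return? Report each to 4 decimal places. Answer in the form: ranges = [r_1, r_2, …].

ranges = [2.7135, 2.3501, 2.7435, 1.4600]

beam 1: φ=-90°, α=30°
  d=(0.8660,0.5000)  start (3,3)  tX=0.4041 tY=0.5400  stride 1/|dx|=1.1547 1/|dy|=2.0000
    cross x-line → (4,3), t=0.4041
    cross y-line → (4,4), t=0.5400
    cross x-line → (5,4), t=1.5588
    cross y-line → (5,5), t=2.5400
    cross x-line → (6,5), t=2.7135 (wall)
  → r_1 = 2.7135
beam 2: φ=-45°, α=75°
  d=(0.2588,0.9659)  start (3,3)  tX=1.3523 tY=0.2795  stride 1/|dx|=3.8637 1/|dy|=1.0353
    cross y-line → (3,4), t=0.2795
    cross y-line → (3,5), t=1.3148
    cross x-line → (4,5), t=1.3523
    cross y-line → (4,6), t=2.3501 (wall)
  → r_2 = 2.3501
beam 3: φ=45°, α=165°
  d=(-0.9659,0.2588)  start (3,3)  tX=0.6729 tY=1.0432  stride 1/|dx|=1.0353 1/|dy|=3.8637
    cross x-line → (2,3), t=0.6729
    cross y-line → (2,4), t=1.0432
    cross x-line → (1,4), t=1.7082
    cross x-line → (0,4), t=2.7435 (wall)
  → r_3 = 2.7435
beam 4: φ=90°, α=210°
  d=(-0.8660,-0.5000)  start (3,3)  tX=0.7506 tY=1.4600  stride 1/|dx|=1.1547 1/|dy|=2.0000
    cross x-line → (2,3), t=0.7506
    cross y-line → (2,2), t=1.4600 (wall)
  → r_4 = 1.4600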